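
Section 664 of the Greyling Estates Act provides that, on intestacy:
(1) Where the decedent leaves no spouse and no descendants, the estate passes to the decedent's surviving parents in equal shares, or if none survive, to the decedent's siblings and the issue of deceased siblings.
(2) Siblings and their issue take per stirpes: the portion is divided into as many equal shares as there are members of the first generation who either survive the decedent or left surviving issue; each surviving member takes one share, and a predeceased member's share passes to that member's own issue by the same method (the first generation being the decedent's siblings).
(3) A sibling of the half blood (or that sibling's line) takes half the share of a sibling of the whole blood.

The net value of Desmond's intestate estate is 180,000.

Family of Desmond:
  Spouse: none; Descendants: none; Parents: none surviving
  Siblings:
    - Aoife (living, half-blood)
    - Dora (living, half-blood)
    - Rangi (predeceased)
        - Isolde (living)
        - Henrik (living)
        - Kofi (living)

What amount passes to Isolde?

Isolde receives 30,000.

The entire 180,000 passes to the siblings and their issue.
Counting each half-blood sibling's line as half a unit, there are 2 units in 180,000, so one unit is 90,000. Whole-blood lines (Rangi) take 90,000 each; half-blood lines (Aoife and Dora) take 45,000 each.
Rangi's share (90,000) is divided into 3 shares of 30,000: Isolde, Henrik, and Kofi each take 30,000.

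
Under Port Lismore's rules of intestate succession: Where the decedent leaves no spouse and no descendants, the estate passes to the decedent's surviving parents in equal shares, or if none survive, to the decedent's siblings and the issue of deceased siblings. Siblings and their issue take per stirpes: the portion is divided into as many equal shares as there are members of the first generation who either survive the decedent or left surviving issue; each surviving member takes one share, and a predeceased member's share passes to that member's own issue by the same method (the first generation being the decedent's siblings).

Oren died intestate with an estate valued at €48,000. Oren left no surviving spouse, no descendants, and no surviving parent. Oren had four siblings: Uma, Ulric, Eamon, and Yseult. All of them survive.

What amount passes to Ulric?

The entire €48,000 passes to the siblings and their issue.
That amount (€48,000) is divided into 4 shares of €12,000: Uma, Ulric, Eamon, and Yseult each take €12,000.

Ulric receives €12,000.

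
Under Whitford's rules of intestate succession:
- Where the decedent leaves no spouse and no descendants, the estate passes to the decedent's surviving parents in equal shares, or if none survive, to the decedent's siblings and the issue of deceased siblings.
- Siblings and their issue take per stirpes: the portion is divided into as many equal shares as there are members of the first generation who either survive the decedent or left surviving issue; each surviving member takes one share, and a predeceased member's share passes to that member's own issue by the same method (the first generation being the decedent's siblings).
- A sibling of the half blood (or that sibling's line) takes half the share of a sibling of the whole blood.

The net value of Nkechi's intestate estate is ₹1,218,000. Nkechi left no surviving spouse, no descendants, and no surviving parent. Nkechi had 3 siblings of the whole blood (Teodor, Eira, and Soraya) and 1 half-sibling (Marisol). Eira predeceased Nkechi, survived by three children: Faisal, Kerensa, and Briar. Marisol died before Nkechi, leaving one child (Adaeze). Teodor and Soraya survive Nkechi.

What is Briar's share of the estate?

Briar receives ₹116,000.

The entire ₹1,218,000 passes to the siblings and their issue.
Counting each half-blood sibling's line as half a unit, there are 7/2 units in ₹1,218,000, so one unit is ₹348,000. Whole-blood lines (Teodor, Eira, and Soraya) take ₹348,000 each; half-blood lines (Marisol) take ₹174,000 each.
Eira's share (₹348,000) is divided into 3 shares of ₹116,000: Faisal, Kerensa, and Briar each take ₹116,000.
Marisol's share (₹174,000) passes entirely to Adaeze.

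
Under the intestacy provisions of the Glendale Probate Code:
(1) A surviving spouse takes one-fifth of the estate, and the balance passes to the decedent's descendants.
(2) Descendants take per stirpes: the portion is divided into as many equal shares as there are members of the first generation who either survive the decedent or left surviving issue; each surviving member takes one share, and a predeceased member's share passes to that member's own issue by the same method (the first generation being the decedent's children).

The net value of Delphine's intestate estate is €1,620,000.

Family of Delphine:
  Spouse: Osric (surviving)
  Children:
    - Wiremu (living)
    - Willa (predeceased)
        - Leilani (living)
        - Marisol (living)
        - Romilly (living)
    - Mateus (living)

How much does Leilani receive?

Leilani receives €144,000.

Osric takes one-fifth of €1,620,000 = €324,000. The remaining €1,296,000 passes to the descendants.
The descendants' portion (€1,296,000) is divided into 3 shares of €432,000: Wiremu and Mateus each take €432,000; Willa's €432,000 share passes to Willa's issue.
Willa's share (€432,000) is divided into 3 shares of €144,000: Leilani, Marisol, and Romilly each take €144,000.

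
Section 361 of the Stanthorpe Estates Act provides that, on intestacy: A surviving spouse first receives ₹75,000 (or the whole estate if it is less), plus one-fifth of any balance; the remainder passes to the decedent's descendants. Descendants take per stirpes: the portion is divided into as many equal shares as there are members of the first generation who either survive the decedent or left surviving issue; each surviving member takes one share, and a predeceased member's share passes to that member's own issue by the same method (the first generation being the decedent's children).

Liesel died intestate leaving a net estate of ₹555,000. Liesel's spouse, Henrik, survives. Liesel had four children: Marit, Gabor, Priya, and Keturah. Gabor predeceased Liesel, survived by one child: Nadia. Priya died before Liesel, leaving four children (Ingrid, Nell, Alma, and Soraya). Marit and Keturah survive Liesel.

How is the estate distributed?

Henrik first takes ₹75,000, leaving a balance of ₹480,000. Henrik then takes one-fifth of the balance (₹96,000), for a total of ₹171,000. The remaining ₹384,000 passes to the descendants.
The descendants' portion (₹384,000) is divided into 4 shares of ₹96,000: Marit and Keturah each take ₹96,000; Gabor's ₹96,000 share passes to Gabor's issue; Priya's ₹96,000 share passes to Priya's issue.
Gabor's share (₹96,000) passes entirely to Nadia.
Priya's share (₹96,000) is divided into 4 shares of ₹24,000: Ingrid, Nell, Alma, and Soraya each take ₹24,000.

Henrik: ₹171,000; Marit: ₹96,000; Nadia: ₹96,000; Ingrid: ₹24,000; Nell: ₹24,000; Alma: ₹24,000; Soraya: ₹24,000; Keturah: ₹96,000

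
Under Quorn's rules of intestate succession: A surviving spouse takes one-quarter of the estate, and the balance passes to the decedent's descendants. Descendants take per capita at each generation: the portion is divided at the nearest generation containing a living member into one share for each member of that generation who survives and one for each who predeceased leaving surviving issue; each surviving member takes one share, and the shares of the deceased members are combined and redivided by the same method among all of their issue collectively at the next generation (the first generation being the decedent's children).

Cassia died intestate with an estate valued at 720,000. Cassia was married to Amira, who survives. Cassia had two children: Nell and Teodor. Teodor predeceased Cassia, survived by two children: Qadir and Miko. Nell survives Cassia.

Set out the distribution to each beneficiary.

Amira takes one-quarter of 720,000 = 180,000. The remaining 540,000 passes to the descendants.
The descendants' portion (540,000) is divided at the children's generation into 2 shares of 270,000. Nell takes 270,000. The remaining share for the deceased Teodor (270,000) is carried to the next generation.
That pool (270,000) is divided at the grandchildren's generation equally among Qadir and Miko: 135,000 each.

Amira: 180,000; Nell: 270,000; Qadir: 135,000; Miko: 135,000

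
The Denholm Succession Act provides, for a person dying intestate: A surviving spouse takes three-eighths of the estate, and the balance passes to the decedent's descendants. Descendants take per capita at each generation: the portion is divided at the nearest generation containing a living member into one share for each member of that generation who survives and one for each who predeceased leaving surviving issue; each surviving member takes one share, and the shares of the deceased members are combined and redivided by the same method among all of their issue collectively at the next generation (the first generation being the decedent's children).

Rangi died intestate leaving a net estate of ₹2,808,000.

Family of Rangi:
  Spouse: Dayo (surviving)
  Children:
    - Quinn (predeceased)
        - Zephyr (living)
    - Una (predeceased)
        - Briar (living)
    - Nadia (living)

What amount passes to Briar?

Dayo takes three-eighths of ₹2,808,000 = ₹1,053,000. The remaining ₹1,755,000 passes to the descendants.
The descendants' portion (₹1,755,000) is divided at the children's generation into 3 shares of ₹585,000. Nadia takes ₹585,000. The 2 shares of the deceased (Quinn and Una) are combined into a pool of ₹1,170,000.
That pool (₹1,170,000) is divided at the grandchildren's generation equally among Zephyr and Briar: ₹585,000 each.

Briar receives ₹585,000.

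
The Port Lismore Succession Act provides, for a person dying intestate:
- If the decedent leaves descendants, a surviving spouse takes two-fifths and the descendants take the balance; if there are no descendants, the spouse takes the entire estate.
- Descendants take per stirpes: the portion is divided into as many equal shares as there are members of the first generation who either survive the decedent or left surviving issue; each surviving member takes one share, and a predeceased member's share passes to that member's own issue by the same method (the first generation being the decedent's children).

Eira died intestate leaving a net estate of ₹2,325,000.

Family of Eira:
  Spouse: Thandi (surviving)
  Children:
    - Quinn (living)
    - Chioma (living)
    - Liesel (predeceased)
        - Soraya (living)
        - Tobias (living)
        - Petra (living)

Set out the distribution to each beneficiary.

Thandi: ₹930,000; Quinn: ₹465,000; Chioma: ₹465,000; Soraya: ₹155,000; Tobias: ₹155,000; Petra: ₹155,000

Thandi takes two-fifths of ₹2,325,000 = ₹930,000. The remaining ₹1,395,000 passes to the descendants.
The descendants' portion (₹1,395,000) is divided into 3 shares of ₹465,000: Quinn and Chioma each take ₹465,000; Liesel's ₹465,000 share passes to Liesel's issue.
Liesel's share (₹465,000) is divided into 3 shares of ₹155,000: Soraya, Tobias, and Petra each take ₹155,000.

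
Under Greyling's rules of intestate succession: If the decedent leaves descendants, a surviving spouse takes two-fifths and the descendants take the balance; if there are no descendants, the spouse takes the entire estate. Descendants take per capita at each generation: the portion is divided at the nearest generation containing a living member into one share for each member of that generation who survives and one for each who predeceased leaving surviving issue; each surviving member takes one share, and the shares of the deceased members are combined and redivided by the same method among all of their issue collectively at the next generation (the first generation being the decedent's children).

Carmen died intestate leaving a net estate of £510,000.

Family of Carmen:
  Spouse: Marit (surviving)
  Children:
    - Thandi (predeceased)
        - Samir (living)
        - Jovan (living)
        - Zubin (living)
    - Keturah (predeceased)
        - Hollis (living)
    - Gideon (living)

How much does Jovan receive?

Jovan receives £51,000.

Marit takes two-fifths of £510,000 = £204,000. The remaining £306,000 passes to the descendants.
The descendants' portion (£306,000) is divided at the children's generation into 3 shares of £102,000. Gideon takes £102,000. The 2 shares of the deceased (Thandi and Keturah) are combined into a pool of £204,000.
That pool (£204,000) is divided at the grandchildren's generation equally among Samir, Jovan, Zubin, and Hollis: £51,000 each.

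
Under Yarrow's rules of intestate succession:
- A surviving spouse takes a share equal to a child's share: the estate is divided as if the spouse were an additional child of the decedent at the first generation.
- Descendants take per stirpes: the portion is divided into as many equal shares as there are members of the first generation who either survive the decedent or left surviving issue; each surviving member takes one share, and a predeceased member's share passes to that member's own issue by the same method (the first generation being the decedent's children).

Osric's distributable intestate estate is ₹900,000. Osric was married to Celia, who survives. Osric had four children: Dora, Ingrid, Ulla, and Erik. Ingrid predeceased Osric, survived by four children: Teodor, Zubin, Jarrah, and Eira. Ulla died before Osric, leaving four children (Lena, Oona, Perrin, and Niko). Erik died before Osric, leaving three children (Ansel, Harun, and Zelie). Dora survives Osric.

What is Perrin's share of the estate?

The spouse counts as an additional share at the children's level, so there are 5 primary shares of ₹180,000. Celia takes one such share (₹180,000).
The children's combined portion (₹720,000) is divided into 4 shares of ₹180,000: Dora takes ₹180,000; Ingrid's ₹180,000 share passes to Ingrid's issue; Ulla's ₹180,000 share passes to Ulla's issue; Erik's ₹180,000 share passes to Erik's issue.
Ingrid's share (₹180,000) is divided into 4 shares of ₹45,000: Teodor, Zubin, Jarrah, and Eira each take ₹45,000.
Ulla's share (₹180,000) is divided into 4 shares of ₹45,000: Lena, Oona, Perrin, and Niko each take ₹45,000.
Erik's share (₹180,000) is divided into 3 shares of ₹60,000: Ansel, Harun, and Zelie each take ₹60,000.

Perrin receives ₹45,000.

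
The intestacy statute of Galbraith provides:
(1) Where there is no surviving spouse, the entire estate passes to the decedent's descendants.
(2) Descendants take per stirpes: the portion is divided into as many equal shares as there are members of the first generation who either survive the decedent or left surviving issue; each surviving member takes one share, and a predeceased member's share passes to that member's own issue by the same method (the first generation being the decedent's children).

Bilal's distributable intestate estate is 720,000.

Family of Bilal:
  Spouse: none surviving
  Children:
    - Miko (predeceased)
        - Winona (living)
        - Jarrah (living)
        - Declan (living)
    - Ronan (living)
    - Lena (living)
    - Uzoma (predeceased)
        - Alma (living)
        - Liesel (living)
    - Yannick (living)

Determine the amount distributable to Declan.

The entire 720,000 passes to the descendants.
That amount (720,000) is divided into 5 shares of 144,000: Ronan, Lena, and Yannick each take 144,000; Miko's 144,000 share passes to Miko's issue; Uzoma's 144,000 share passes to Uzoma's issue.
Miko's share (144,000) is divided into 3 shares of 48,000: Winona, Jarrah, and Declan each take 48,000.
Uzoma's share (144,000) is divided into 2 shares of 72,000: Alma and Liesel each take 72,000.

Declan receives 48,000.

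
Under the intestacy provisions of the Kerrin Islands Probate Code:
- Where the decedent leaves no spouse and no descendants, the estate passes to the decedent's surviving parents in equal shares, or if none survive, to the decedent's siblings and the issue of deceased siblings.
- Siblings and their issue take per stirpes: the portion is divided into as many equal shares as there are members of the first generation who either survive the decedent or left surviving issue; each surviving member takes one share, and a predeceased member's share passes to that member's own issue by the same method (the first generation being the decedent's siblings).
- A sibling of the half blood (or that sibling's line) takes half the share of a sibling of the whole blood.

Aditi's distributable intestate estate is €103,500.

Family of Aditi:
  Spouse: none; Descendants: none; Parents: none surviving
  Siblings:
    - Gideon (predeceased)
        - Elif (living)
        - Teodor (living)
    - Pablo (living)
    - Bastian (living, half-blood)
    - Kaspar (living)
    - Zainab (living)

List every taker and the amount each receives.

Elif: €11,500; Teodor: €11,500; Pablo: €23,000; Bastian: €11,500; Kaspar: €23,000; Zainab: €23,000

The entire €103,500 passes to the siblings and their issue.
Counting each half-blood sibling's line as half a unit, there are 9/2 units in €103,500, so one unit is €23,000. Whole-blood lines (Gideon, Pablo, Kaspar, and Zainab) take €23,000 each; half-blood lines (Bastian) take €11,500 each.
Gideon's share (€23,000) is divided into 2 shares of €11,500: Elif and Teodor each take €11,500.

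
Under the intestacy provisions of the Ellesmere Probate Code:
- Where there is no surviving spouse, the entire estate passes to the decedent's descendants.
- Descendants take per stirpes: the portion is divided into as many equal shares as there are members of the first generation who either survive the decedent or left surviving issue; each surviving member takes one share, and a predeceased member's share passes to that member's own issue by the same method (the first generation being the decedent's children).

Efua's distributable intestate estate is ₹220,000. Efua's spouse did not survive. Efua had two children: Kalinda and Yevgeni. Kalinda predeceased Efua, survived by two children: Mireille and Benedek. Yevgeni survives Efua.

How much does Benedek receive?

The entire ₹220,000 passes to the descendants.
That amount (₹220,000) is divided into 2 shares of ₹110,000: Yevgeni takes ₹110,000; Kalinda's ₹110,000 share passes to Kalinda's issue.
Kalinda's share (₹110,000) is divided into 2 shares of ₹55,000: Mireille and Benedek each take ₹55,000.

Benedek receives ₹55,000.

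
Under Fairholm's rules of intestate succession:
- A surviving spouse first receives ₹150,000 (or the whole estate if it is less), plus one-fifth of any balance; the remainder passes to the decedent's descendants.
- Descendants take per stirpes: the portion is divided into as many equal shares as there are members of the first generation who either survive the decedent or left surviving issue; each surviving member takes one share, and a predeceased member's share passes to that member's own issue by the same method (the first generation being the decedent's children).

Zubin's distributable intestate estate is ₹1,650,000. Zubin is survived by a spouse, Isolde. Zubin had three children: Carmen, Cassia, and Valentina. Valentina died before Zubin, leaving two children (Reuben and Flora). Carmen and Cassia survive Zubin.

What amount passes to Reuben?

Isolde first takes ₹150,000, leaving a balance of ₹1,500,000. Isolde then takes one-fifth of the balance (₹300,000), for a total of ₹450,000. The remaining ₹1,200,000 passes to the descendants.
The descendants' portion (₹1,200,000) is divided into 3 shares of ₹400,000: Carmen and Cassia each take ₹400,000; Valentina's ₹400,000 share passes to Valentina's issue.
Valentina's share (₹400,000) is divided into 2 shares of ₹200,000: Reuben and Flora each take ₹200,000.

Reuben receives ₹200,000.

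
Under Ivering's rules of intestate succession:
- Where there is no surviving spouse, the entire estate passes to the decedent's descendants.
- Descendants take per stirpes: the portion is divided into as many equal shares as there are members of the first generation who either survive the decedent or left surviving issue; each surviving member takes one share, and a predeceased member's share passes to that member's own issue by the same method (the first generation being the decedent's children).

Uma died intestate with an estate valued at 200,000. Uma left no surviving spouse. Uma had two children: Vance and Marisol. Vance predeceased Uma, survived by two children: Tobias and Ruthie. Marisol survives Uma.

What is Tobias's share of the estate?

Tobias receives 50,000.

The entire 200,000 passes to the descendants.
That amount (200,000) is divided into 2 shares of 100,000: Marisol takes 100,000; Vance's 100,000 share passes to Vance's issue.
Vance's share (100,000) is divided into 2 shares of 50,000: Tobias and Ruthie each take 50,000.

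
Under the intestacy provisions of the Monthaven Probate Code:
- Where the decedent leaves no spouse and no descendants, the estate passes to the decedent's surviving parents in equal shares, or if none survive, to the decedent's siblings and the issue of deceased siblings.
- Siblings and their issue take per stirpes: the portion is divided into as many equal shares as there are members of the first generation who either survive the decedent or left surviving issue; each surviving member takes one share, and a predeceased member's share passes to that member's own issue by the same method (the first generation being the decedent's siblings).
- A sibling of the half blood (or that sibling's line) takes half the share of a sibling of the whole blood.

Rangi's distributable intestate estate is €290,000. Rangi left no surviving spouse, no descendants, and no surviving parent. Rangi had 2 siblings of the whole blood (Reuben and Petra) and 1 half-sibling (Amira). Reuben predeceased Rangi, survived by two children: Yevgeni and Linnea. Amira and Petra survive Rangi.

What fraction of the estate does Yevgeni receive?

Yevgeni receives 1/5 of the estate.

The entire €290,000 passes to the siblings and their issue.
Counting each half-blood sibling's line as half a unit, there are 5/2 units in €290,000, so one unit is €116,000. Whole-blood lines (Reuben and Petra) take €116,000 each; half-blood lines (Amira) take €58,000 each.
Reuben's share (€116,000) is divided into 2 shares of €58,000: Yevgeni and Linnea each take €58,000.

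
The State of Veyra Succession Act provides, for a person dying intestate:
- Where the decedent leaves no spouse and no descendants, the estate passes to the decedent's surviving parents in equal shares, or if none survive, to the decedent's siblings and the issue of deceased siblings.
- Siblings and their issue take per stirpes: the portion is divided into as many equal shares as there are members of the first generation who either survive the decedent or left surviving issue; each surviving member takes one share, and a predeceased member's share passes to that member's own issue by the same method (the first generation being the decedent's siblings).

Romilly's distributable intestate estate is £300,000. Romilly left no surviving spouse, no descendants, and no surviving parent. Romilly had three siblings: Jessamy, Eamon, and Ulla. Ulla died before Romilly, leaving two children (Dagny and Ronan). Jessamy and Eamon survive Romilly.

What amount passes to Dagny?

The entire £300,000 passes to the siblings and their issue.
That amount (£300,000) is divided into 3 shares of £100,000: Jessamy and Eamon each take £100,000; Ulla's £100,000 share passes to Ulla's issue.
Ulla's share (£100,000) is divided into 2 shares of £50,000: Dagny and Ronan each take £50,000.

Dagny receives £50,000.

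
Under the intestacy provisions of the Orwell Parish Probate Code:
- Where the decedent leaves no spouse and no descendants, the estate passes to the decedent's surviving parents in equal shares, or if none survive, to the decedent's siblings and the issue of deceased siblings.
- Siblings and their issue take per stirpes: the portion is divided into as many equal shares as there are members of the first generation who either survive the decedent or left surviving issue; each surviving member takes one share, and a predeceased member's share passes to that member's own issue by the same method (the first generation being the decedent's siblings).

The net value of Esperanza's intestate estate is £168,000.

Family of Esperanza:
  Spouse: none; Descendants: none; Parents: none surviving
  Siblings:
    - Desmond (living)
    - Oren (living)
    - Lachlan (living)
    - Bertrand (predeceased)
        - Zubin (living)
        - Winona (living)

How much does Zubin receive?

Zubin receives £21,000.

The entire £168,000 passes to the siblings and their issue.
That amount (£168,000) is divided into 4 shares of £42,000: Desmond, Oren, and Lachlan each take £42,000; Bertrand's £42,000 share passes to Bertrand's issue.
Bertrand's share (£42,000) is divided into 2 shares of £21,000: Zubin and Winona each take £21,000.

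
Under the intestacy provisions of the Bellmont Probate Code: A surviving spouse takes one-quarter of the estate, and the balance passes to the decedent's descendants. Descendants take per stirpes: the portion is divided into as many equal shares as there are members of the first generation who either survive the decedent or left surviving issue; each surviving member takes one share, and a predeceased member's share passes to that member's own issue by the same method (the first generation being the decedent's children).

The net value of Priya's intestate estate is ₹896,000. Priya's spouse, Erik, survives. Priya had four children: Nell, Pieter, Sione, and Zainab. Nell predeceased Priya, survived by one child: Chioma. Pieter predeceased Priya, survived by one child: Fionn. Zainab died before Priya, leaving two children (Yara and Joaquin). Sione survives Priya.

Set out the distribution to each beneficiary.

Erik: ₹224,000; Chioma: ₹168,000; Fionn: ₹168,000; Sione: ₹168,000; Yara: ₹84,000; Joaquin: ₹84,000

Erik takes one-quarter of ₹896,000 = ₹224,000. The remaining ₹672,000 passes to the descendants.
The descendants' portion (₹672,000) is divided into 4 shares of ₹168,000: Sione takes ₹168,000; Nell's ₹168,000 share passes to Nell's issue; Pieter's ₹168,000 share passes to Pieter's issue; Zainab's ₹168,000 share passes to Zainab's issue.
Nell's share (₹168,000) passes entirely to Chioma.
Pieter's share (₹168,000) passes entirely to Fionn.
Zainab's share (₹168,000) is divided into 2 shares of ₹84,000: Yara and Joaquin each take ₹84,000.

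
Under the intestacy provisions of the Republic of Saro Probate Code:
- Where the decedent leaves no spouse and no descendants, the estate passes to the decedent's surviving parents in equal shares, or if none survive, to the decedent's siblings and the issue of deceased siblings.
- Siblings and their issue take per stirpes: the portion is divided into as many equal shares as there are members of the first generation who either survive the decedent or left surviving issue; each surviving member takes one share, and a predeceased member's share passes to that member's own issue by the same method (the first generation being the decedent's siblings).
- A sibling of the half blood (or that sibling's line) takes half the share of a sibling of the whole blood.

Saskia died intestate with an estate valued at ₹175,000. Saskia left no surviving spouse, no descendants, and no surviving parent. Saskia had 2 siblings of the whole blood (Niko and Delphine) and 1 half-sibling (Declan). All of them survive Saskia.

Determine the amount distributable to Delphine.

Delphine receives ₹70,000.

The entire ₹175,000 passes to the siblings and their issue.
Counting each half-blood sibling's line as half a unit, there are 5/2 units in ₹175,000, so one unit is ₹70,000. Whole-blood lines (Niko and Delphine) take ₹70,000 each; half-blood lines (Declan) take ₹35,000 each.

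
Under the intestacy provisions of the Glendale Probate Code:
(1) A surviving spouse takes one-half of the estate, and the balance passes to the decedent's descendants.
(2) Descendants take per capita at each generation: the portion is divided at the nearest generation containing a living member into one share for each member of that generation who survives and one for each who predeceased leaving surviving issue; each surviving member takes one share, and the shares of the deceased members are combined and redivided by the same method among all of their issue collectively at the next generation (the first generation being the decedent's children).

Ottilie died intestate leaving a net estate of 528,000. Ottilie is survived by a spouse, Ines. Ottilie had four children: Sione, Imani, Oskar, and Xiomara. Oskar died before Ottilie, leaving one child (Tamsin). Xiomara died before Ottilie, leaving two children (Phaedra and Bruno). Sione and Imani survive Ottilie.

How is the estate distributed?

Ines takes one-half of 528,000 = 264,000. The remaining 264,000 passes to the descendants.
The descendants' portion (264,000) is divided at the children's generation into 4 shares of 66,000. Sione and Imani each take 66,000. The 2 shares of the deceased (Oskar and Xiomara) are combined into a pool of 132,000.
That pool (132,000) is divided at the grandchildren's generation equally among Tamsin, Phaedra, and Bruno: 44,000 each.

Ines: 264,000; Sione: 66,000; Imani: 66,000; Tamsin: 44,000; Phaedra: 44,000; Bruno: 44,000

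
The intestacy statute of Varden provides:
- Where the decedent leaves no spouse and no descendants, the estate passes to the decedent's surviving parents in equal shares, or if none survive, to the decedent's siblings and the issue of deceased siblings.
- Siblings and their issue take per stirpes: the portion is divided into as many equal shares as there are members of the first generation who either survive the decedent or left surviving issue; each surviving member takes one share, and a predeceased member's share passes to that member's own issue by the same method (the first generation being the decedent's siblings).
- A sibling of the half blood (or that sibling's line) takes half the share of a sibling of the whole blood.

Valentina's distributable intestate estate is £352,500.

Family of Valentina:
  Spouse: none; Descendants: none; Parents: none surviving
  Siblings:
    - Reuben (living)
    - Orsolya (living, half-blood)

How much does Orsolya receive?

The entire £352,500 passes to the siblings and their issue.
Counting each half-blood sibling's line as half a unit, there are 3/2 units in £352,500, so one unit is £235,000. Whole-blood lines (Reuben) take £235,000 each; half-blood lines (Orsolya) take £117,500 each.

Orsolya receives £117,500.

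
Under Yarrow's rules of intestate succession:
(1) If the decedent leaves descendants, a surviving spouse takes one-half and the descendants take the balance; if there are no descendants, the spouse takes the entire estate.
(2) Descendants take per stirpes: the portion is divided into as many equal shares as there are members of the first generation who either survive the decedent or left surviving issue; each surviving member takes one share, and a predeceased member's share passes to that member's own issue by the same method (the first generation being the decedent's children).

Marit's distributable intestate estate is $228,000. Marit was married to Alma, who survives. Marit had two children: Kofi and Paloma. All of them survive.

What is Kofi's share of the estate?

Kofi receives $57,000.

Alma takes one-half of $228,000 = $114,000. The remaining $114,000 passes to the descendants.
The descendants' portion ($114,000) is divided into 2 shares of $57,000: Kofi and Paloma each take $57,000.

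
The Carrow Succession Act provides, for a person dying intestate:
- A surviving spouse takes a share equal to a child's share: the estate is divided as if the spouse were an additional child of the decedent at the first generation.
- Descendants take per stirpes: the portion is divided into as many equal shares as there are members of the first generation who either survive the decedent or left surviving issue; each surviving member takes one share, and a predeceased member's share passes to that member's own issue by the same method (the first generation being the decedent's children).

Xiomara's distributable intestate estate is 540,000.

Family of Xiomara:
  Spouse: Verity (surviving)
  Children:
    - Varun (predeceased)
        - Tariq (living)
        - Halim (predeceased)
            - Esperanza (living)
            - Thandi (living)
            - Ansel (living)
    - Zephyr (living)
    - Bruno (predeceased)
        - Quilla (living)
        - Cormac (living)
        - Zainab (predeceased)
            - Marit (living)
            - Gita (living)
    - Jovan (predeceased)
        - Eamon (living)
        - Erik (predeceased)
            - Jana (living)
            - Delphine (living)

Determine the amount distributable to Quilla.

Quilla receives 36,000.

The spouse counts as an additional share at the children's level, so there are 5 primary shares of 108,000. Verity takes one such share (108,000).
The children's combined portion (432,000) is divided into 4 shares of 108,000: Zephyr takes 108,000; Varun's 108,000 share passes to Varun's issue; Bruno's 108,000 share passes to Bruno's issue; Jovan's 108,000 share passes to Jovan's issue.
Varun's share (108,000) is divided into 2 shares of 54,000: Tariq takes 54,000; Halim's 54,000 share passes to Halim's issue.
Halim's share (54,000) is divided into 3 shares of 18,000: Esperanza, Thandi, and Ansel each take 18,000.
Bruno's share (108,000) is divided into 3 shares of 36,000: Quilla and Cormac each take 36,000; Zainab's 36,000 share passes to Zainab's issue.
Zainab's share (36,000) is divided into 2 shares of 18,000: Marit and Gita each take 18,000.
Jovan's share (108,000) is divided into 2 shares of 54,000: Eamon takes 54,000; Erik's 54,000 share passes to Erik's issue.
Erik's share (54,000) is divided into 2 shares of 27,000: Jana and Delphine each take 27,000.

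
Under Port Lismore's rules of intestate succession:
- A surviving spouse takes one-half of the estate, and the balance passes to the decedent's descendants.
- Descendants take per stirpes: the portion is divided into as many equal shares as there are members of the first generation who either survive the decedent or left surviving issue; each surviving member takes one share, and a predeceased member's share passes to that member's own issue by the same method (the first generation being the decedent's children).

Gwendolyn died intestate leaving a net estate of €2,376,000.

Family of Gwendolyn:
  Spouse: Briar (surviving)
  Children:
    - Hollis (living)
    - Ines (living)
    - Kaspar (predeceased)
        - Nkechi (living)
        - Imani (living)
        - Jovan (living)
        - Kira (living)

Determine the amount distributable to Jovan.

Jovan receives €99,000.

Briar takes one-half of €2,376,000 = €1,188,000. The remaining €1,188,000 passes to the descendants.
The descendants' portion (€1,188,000) is divided into 3 shares of €396,000: Hollis and Ines each take €396,000; Kaspar's €396,000 share passes to Kaspar's issue.
Kaspar's share (€396,000) is divided into 4 shares of €99,000: Nkechi, Imani, Jovan, and Kira each take €99,000.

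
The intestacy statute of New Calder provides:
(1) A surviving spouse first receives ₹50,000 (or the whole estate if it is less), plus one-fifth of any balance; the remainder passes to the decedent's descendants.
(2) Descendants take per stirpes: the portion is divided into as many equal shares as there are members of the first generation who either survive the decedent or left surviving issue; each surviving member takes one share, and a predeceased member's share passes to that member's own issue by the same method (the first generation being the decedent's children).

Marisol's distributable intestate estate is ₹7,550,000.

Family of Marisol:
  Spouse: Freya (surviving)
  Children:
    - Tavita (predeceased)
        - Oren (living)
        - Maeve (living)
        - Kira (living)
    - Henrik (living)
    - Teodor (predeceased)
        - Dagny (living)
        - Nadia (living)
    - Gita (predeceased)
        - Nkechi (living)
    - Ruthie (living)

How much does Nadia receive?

Nadia receives ₹600,000.

Freya first takes ₹50,000, leaving a balance of ₹7,500,000. Freya then takes one-fifth of the balance (₹1,500,000), for a total of ₹1,550,000. The remaining ₹6,000,000 passes to the descendants.
The descendants' portion (₹6,000,000) is divided into 5 shares of ₹1,200,000: Henrik and Ruthie each take ₹1,200,000; Tavita's ₹1,200,000 share passes to Tavita's issue; Teodor's ₹1,200,000 share passes to Teodor's issue; Gita's ₹1,200,000 share passes to Gita's issue.
Tavita's share (₹1,200,000) is divided into 3 shares of ₹400,000: Oren, Maeve, and Kira each take ₹400,000.
Teodor's share (₹1,200,000) is divided into 2 shares of ₹600,000: Dagny and Nadia each take ₹600,000.
Gita's share (₹1,200,000) passes entirely to Nkechi.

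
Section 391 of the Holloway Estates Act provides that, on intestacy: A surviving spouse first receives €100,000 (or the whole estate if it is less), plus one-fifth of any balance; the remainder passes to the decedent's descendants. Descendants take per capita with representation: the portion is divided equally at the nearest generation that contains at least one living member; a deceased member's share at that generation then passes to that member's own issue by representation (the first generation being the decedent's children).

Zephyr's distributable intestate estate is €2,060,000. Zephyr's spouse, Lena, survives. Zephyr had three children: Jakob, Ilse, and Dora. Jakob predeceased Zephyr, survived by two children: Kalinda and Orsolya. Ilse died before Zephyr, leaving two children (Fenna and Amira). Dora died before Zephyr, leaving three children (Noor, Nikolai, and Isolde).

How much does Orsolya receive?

Orsolya receives €224,000.

Lena first takes €100,000, leaving a balance of €1,960,000. Lena then takes one-fifth of the balance (€392,000), for a total of €492,000. The remaining €1,568,000 passes to the descendants.
No child survives, so the initial division is made at the grandchildren's generation.
The descendants' portion (€1,568,000) is divided into 7 shares of €224,000: Kalinda, Orsolya, Fenna, Amira, Noor, Nikolai, and Isolde each take €224,000.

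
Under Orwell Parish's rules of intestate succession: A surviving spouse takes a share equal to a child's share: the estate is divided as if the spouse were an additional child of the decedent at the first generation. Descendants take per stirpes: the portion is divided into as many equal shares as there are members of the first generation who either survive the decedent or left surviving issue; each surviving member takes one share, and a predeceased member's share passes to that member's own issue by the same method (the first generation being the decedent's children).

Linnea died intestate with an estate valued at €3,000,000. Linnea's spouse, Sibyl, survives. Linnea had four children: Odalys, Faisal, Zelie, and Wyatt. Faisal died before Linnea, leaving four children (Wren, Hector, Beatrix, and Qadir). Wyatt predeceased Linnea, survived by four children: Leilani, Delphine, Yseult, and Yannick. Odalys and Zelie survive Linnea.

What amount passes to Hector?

The spouse counts as an additional share at the children's level, so there are 5 primary shares of €600,000. Sibyl takes one such share (€600,000).
The children's combined portion (€2,400,000) is divided into 4 shares of €600,000: Odalys and Zelie each take €600,000; Faisal's €600,000 share passes to Faisal's issue; Wyatt's €600,000 share passes to Wyatt's issue.
Faisal's share (€600,000) is divided into 4 shares of €150,000: Wren, Hector, Beatrix, and Qadir each take €150,000.
Wyatt's share (€600,000) is divided into 4 shares of €150,000: Leilani, Delphine, Yseult, and Yannick each take €150,000.

Hector receives €150,000.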